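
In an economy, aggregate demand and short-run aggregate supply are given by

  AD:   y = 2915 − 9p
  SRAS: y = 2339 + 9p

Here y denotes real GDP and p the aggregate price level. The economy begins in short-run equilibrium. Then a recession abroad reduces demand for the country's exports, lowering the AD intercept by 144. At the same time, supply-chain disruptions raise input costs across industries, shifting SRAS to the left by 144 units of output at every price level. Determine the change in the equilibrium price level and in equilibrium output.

After both shocks: AD is y = 2771 − 9p and SRAS is y = 2195 + 9p.
Setting them equal: 576 = 18p, so p = 32.
y = 2771 − 9·32 = 2483.
Initially p = 32, y = 2627, so Δp = +0 and Δy = -144.

Δp = +0, Δy = -144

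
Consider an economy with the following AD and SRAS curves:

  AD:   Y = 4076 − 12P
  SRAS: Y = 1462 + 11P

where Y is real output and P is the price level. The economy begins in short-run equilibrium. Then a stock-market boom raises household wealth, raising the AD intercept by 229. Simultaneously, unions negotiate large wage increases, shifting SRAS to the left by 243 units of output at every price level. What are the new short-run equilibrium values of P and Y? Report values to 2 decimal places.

After both shocks: AD is Y = 4305 − 12P and SRAS is Y = 1219 + 11P.
Setting them equal: 3086 = 23P, so P = 134.17.
Substituting into AD, Y = 2694.91.

P = 134.17, Y = 2694.91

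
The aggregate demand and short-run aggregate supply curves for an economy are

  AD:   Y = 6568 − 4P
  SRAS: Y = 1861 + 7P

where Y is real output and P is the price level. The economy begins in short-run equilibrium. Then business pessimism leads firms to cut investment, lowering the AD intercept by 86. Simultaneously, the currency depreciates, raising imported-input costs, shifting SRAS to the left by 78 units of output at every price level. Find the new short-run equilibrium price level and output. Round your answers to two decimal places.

P = 427.18, Y = 4773.27

After both shocks: AD is Y = 6482 − 4P and SRAS is Y = 1783 + 7P.
Setting them equal: 4699 = 11P, so P = 427.18.
Substituting into AD, Y = 4773.27.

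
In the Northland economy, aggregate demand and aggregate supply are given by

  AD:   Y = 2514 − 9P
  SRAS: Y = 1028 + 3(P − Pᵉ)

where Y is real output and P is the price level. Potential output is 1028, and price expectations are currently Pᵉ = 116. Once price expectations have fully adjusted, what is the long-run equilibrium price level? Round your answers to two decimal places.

Long-run P = 165.11

Short run: with Pᵉ = 116, SRAS is Y = 680 + 3P. Setting AD = SRAS gives 1834 = 12P, so P = 152.83 and Y = 2514 − 9P = 1138.50.
Output 1138.50 is above potential 1028, so over time expected prices rise and SRAS shifts left until Y returns to 1028.
Long run: Y = 1028 on the AD curve gives 1028 = 2514 − 9P, so P = 165.11.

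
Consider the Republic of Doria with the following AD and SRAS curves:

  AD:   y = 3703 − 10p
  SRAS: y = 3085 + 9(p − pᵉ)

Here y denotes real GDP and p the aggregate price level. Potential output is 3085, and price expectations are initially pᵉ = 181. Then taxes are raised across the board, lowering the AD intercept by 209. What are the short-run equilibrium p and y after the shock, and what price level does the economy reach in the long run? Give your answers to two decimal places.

AD shifts left: new AD is y = 3494 − 10p. With pᵉ = 181, SRAS is y = 1456 + 9p.
Short run: 3494 − 10p = 1456 + 9p gives 2038 = 19p, so p = 107.26 and y = 3494 − 10p = 2421.37.
y = 2421.37 is below potential 3085; expectations adjust and SRAS shifts right until y = 3085.
Long run: on the new AD curve, 3085 = 3494 − 10p gives p = 40.90.

Short run: p = 107.26, y = 2421.37. Long run: p = 40.90.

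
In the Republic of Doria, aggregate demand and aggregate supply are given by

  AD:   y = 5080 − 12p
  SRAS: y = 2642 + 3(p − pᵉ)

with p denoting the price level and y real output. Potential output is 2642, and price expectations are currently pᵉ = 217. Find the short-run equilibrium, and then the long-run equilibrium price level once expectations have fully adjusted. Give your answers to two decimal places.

Short run: with pᵉ = 217, SRAS is y = 1991 + 3p. Setting AD = SRAS gives 3089 = 15p, so p = 205.93 and y = 5080 − 12p = 2608.80.
Output 2608.80 is below potential 2642, so over time expected prices fall and SRAS shifts right until y returns to 2642.
Long run: y = 2642 on the AD curve gives 2642 = 5080 − 12p, so p = 203.17.

Short run: p = 205.93, y = 2608.80. Long run: p = 203.17.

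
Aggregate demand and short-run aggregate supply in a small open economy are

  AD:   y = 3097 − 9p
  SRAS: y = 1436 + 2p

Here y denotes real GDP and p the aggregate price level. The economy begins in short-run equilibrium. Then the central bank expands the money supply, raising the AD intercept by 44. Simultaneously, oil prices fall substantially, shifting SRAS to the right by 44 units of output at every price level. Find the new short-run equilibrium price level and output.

After both shocks: AD is y = 3141 − 9p and SRAS is y = 1480 + 2p.
Setting them equal: 1661 = 11p, so p = 151.
y = 3141 − 9·151 = 1782.

p = 151, y = 1782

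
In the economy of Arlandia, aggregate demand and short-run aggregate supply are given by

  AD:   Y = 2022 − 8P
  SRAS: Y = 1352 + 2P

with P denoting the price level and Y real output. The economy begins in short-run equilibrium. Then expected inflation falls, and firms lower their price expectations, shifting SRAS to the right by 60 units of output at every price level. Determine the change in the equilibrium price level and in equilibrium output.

ΔP = -6, ΔY = +48

This is a positive supply shock: SRAS shifts right.
New SRAS: Y = 1412 + 2P.
Set AD = SRAS: 2022 − 8P = 1412 + 2P, so 610 = 10P and P = 61.
Y = 2022 − 8·61 = 1534.
Initially P = 67, Y = 1486, so ΔP = -6 and ΔY = +48.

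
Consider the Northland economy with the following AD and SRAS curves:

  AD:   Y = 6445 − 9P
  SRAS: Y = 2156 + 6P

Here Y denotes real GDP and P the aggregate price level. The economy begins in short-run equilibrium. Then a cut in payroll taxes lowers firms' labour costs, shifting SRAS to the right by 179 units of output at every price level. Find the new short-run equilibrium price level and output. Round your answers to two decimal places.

P = 274.00, Y = 3979.00

This is a positive supply shock: SRAS shifts right.
New SRAS: Y = 2335 + 6P.
Set AD = SRAS: 6445 − 9P = 2335 + 6P, so 4110 = 15P and P = 274.00.
Substituting into AD, Y = 3979.00.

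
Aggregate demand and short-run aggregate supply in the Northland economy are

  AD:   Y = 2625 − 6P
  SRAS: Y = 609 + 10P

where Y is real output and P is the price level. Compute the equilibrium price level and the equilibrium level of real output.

Set AD = SRAS: 2625 − 6P = 609 + 10P, so 2016 = 16P and P = 126.
Then Y = 2625 − 6·126 = 1869.

P = 126, Y = 1869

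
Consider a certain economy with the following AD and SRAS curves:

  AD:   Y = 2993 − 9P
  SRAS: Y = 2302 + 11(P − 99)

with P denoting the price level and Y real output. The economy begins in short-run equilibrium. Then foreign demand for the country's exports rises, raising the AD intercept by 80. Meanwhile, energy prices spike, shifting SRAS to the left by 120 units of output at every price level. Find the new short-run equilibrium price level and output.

P = 99, Y = 2182

After both shocks: AD is Y = 3073 − 9P and SRAS is Y = 1093 + 11P.
Setting them equal: 1980 = 20P, so P = 99.
Y = 3073 − 9·99 = 2182.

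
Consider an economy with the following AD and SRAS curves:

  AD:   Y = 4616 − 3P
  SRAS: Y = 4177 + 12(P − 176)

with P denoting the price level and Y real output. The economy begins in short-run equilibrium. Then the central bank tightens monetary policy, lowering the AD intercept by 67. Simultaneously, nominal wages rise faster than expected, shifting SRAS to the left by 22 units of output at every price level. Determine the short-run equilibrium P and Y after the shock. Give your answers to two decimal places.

P = 167.07, Y = 4047.80

After both shocks: AD is Y = 4549 − 3P and SRAS is Y = 2043 + 12P.
Setting them equal: 2506 = 15P, so P = 167.07.
Substituting into AD, Y = 4047.80.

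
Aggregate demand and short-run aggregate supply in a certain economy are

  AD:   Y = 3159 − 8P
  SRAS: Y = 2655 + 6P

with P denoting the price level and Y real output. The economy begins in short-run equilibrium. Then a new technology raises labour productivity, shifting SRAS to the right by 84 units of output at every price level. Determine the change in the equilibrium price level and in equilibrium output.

This is a positive supply shock: SRAS shifts right.
New SRAS: Y = 2739 + 6P.
Set AD = SRAS: 3159 − 8P = 2739 + 6P, so 420 = 14P and P = 30.
Y = 3159 − 8·30 = 2919.
Initially P = 36, Y = 2871, so ΔP = -6 and ΔY = +48.

ΔP = -6, ΔY = +48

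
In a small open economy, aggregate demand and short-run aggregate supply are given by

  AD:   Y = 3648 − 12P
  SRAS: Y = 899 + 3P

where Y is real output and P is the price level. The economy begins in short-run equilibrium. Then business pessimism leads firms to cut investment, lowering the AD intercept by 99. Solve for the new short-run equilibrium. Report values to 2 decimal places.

P = 176.67, Y = 1429.00

This is a negative demand shock: AD shifts left.
New AD: Y = 3549 − 12P.
Set AD = SRAS: 3549 − 12P = 899 + 3P, so 2650 = 15P and P = 176.67.
Substituting into AD, Y = 1429.00.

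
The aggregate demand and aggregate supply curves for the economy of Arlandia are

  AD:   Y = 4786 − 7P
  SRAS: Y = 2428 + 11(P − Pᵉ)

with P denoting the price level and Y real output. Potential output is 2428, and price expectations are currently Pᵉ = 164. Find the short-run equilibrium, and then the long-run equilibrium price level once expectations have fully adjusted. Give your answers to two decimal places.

Short run: with Pᵉ = 164, SRAS is Y = 624 + 11P. Setting AD = SRAS gives 4162 = 18P, so P = 231.22 and Y = 4786 − 7P = 3167.44.
Output 3167.44 is above potential 2428, so over time expected prices rise and SRAS shifts left until Y returns to 2428.
Long run: Y = 2428 on the AD curve gives 2428 = 4786 − 7P, so P = 336.86.

Short run: P = 231.22, Y = 3167.44. Long run: P = 336.86.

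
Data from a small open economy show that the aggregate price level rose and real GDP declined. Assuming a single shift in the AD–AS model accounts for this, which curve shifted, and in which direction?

SRAS shifted left

P rose and Y fell. An AD shift moves P and Y in the same direction; an SRAS shift moves them in opposite directions.
Here P and Y moved in opposite directions, so the SRAS curve shifted.
Since Y fell, SRAS shifted left.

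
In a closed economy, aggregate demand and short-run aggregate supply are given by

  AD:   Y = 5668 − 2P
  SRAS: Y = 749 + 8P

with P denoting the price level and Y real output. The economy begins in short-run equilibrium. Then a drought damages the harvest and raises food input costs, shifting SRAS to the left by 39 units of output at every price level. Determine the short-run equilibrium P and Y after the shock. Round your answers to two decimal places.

P = 495.80, Y = 4676.40

This is a negative supply shock: SRAS shifts left.
New SRAS: Y = 710 + 8P.
Set AD = SRAS: 5668 − 2P = 710 + 8P, so 4958 = 10P and P = 495.80.
Substituting into AD, Y = 4676.40.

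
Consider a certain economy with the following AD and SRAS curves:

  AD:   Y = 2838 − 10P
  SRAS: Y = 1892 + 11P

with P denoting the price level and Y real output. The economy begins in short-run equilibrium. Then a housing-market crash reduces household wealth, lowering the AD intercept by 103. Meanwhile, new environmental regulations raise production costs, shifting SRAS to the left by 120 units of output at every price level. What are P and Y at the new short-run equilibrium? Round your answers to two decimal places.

P = 45.86, Y = 2276.43

After both shocks: AD is Y = 2735 − 10P and SRAS is Y = 1772 + 11P.
Setting them equal: 963 = 21P, so P = 45.86.
Substituting into AD, Y = 2276.43.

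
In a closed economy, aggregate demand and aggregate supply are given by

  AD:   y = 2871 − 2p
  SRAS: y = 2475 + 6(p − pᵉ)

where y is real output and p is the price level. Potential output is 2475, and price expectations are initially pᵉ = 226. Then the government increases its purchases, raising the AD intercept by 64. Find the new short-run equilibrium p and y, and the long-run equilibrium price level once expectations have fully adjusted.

AD shifts right: new AD is y = 2935 − 2p. With pᵉ = 226, SRAS is y = 1119 + 6p.
Short run: 2935 − 2p = 1119 + 6p gives 1816 = 8p, so p = 227 and y = 2935 − 2·227 = 2481.
y = 2481 is above potential 2475; expectations adjust and SRAS shifts left until y = 2475.
Long run: on the new AD curve, 2475 = 2935 − 2p gives p = 230.

Short run: p = 227, y = 2481. Long run: p = 230.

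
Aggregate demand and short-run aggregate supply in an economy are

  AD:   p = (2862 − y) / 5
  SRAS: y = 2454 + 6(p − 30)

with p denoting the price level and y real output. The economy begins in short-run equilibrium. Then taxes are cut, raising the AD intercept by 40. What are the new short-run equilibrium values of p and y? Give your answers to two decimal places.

This is a positive demand shock: AD shifts right.
New AD: y = 2902 − 5p.
SRAS can be written y = 2274 + 6p.
Set AD = SRAS: 2902 − 5p = 2274 + 6p, so 628 = 11p and p = 57.09.
Substituting into AD, y = 2616.55.

p = 57.09, y = 2616.55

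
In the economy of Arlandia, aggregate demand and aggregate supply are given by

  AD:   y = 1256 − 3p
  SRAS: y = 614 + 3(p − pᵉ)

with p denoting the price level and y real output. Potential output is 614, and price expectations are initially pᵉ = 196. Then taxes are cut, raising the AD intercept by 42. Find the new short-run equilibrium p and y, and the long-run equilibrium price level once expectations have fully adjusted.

AD shifts right: new AD is y = 1298 − 3p. With pᵉ = 196, SRAS is y = 26 + 3p.
Short run: 1298 − 3p = 26 + 3p gives 1272 = 6p, so p = 212 and y = 1298 − 3·212 = 662.
y = 662 is above potential 614; expectations adjust and SRAS shifts left until y = 614.
Long run: on the new AD curve, 614 = 1298 − 3p gives p = 228.

Short run: p = 212, y = 662. Long run: p = 228.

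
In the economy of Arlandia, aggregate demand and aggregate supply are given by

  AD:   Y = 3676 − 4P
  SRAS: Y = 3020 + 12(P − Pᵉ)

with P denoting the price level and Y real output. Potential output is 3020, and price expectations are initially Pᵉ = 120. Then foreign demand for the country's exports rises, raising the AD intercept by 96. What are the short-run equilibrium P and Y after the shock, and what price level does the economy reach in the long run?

AD shifts right: new AD is Y = 3772 − 4P. With Pᵉ = 120, SRAS is Y = 1580 + 12P.
Short run: 3772 − 4P = 1580 + 12P gives 2192 = 16P, so P = 137 and Y = 3772 − 4·137 = 3224.
Y = 3224 is above potential 3020; expectations adjust and SRAS shifts left until Y = 3020.
Long run: on the new AD curve, 3020 = 3772 − 4P gives P = 188.

Short run: P = 137, Y = 3224. Long run: P = 188.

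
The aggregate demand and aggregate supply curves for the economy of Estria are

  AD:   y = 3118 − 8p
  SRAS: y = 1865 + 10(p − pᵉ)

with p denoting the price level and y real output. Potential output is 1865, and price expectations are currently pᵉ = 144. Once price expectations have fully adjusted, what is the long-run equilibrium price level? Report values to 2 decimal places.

Short run: with pᵉ = 144, SRAS is y = 425 + 10p. Setting AD = SRAS gives 2693 = 18p, so p = 149.61 and y = 3118 − 8p = 1921.11.
Output 1921.11 is above potential 1865, so over time expected prices rise and SRAS shifts left until y returns to 1865.
Long run: y = 1865 on the AD curve gives 1865 = 3118 − 8p, so p = 156.63.

Long-run p = 156.63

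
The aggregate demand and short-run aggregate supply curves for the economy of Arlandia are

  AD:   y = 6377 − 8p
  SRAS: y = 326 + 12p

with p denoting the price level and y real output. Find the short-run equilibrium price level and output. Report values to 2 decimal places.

Set AD = SRAS: 6377 − 8p = 326 + 12p, so 6051 = 20p and p = 302.55.
Substituting into AD, y = 6377 − 8p = 3956.60.

p = 302.55, y = 3956.60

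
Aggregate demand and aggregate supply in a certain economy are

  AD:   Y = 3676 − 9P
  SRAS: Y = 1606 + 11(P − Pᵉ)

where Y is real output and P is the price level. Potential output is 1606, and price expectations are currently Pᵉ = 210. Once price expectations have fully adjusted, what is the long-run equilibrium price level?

Short run: with Pᵉ = 210, SRAS is Y = 11P − 704. Setting AD = SRAS gives 4380 = 20P, so P = 219 and Y = 3676 − 9·219 = 1705.
Output 1705 is above potential 1606, so over time expected prices rise and SRAS shifts left until Y returns to 1606.
Long run: Y = 1606 on the AD curve gives 1606 = 3676 − 9P, so P = 230.

Long-run P = 230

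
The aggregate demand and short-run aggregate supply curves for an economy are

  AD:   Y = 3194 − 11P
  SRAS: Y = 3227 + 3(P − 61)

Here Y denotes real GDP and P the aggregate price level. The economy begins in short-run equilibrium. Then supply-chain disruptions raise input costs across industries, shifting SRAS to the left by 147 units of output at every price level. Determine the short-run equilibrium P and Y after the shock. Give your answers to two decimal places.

P = 21.21, Y = 2960.64

This is a negative supply shock: SRAS shifts left.
New SRAS: Y = 2897 + 3P.
Set AD = SRAS: 3194 − 11P = 2897 + 3P, so 297 = 14P and P = 21.21.
Substituting into AD, Y = 2960.64.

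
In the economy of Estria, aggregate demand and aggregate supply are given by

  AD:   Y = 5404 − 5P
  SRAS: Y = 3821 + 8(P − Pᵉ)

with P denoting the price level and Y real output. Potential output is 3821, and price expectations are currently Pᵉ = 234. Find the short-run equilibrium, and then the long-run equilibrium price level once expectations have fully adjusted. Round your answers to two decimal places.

Short run: P = 265.77, Y = 4075.15. Long run: P = 316.60.

Short run: with Pᵉ = 234, SRAS is Y = 1949 + 8P. Setting AD = SRAS gives 3455 = 13P, so P = 265.77 and Y = 5404 − 5P = 4075.15.
Output 4075.15 is above potential 3821, so over time expected prices rise and SRAS shifts left until Y returns to 3821.
Long run: Y = 3821 on the AD curve gives 3821 = 5404 − 5P, so P = 316.60.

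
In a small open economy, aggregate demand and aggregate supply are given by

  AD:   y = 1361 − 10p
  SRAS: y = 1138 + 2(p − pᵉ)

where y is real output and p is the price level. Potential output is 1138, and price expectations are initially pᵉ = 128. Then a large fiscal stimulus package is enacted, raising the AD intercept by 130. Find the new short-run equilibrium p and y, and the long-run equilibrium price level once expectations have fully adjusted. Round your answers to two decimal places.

Short run: p = 50.75, y = 983.50. Long run: p = 35.30.

AD shifts right: new AD is y = 1491 − 10p. With pᵉ = 128, SRAS is y = 882 + 2p.
Short run: 1491 − 10p = 882 + 2p gives 609 = 12p, so p = 50.75 and y = 1491 − 10p = 983.50.
y = 983.50 is below potential 1138; expectations adjust and SRAS shifts right until y = 1138.
Long run: on the new AD curve, 1138 = 1491 − 10p gives p = 35.30.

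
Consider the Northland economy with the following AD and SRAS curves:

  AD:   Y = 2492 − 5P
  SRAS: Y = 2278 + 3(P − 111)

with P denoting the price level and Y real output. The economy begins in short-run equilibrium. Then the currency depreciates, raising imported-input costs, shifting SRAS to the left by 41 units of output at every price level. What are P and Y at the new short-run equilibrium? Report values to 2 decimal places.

This is a negative supply shock: SRAS shifts left.
New SRAS: Y = 1904 + 3P.
Set AD = SRAS: 2492 − 5P = 1904 + 3P, so 588 = 8P and P = 73.50.
Substituting into AD, Y = 2124.50.

P = 73.50, Y = 2124.50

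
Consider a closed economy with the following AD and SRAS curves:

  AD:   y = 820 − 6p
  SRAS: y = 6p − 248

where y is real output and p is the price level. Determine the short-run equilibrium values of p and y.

p = 89, y = 286

Set AD = SRAS: 820 − 6p = 6p − 248, so 1068 = 12p and p = 89.
Then y = 820 − 6·89 = 286.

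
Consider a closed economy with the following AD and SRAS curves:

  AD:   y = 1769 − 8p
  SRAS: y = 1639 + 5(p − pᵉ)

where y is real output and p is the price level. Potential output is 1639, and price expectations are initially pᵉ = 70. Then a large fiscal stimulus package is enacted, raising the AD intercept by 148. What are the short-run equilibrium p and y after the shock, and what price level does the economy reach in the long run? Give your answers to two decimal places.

AD shifts right: new AD is y = 1917 − 8p. With pᵉ = 70, SRAS is y = 1289 + 5p.
Short run: 1917 − 8p = 1289 + 5p gives 628 = 13p, so p = 48.31 and y = 1917 − 8p = 1530.54.
y = 1530.54 is below potential 1639; expectations adjust and SRAS shifts right until y = 1639.
Long run: on the new AD curve, 1639 = 1917 − 8p gives p = 34.75.

Short run: p = 48.31, y = 1530.54. Long run: p = 34.75.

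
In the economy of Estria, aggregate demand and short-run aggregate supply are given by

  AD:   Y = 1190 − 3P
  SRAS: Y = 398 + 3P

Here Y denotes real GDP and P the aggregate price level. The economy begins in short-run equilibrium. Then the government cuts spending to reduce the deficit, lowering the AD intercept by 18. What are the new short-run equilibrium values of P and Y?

This is a negative demand shock: AD shifts left.
New AD: Y = 1172 − 3P.
Set AD = SRAS: 1172 − 3P = 398 + 3P, so 774 = 6P and P = 129.
Y = 1172 − 3·129 = 785.

P = 129, Y = 785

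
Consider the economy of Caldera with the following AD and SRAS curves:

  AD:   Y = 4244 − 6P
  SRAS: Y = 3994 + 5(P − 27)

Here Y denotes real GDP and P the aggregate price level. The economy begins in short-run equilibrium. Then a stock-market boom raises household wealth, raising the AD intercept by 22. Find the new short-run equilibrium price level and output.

This is a positive demand shock: AD shifts right.
New AD: Y = 4266 − 6P.
SRAS can be written Y = 3859 + 5P.
Set AD = SRAS: 4266 − 6P = 3859 + 5P, so 407 = 11P and P = 37.
Y = 4266 − 6·37 = 4044.

P = 37, Y = 4044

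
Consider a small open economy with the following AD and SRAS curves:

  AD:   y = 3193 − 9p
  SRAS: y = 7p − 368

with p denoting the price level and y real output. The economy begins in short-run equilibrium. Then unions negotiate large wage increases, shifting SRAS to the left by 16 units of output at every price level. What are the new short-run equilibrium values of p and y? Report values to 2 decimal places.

p = 223.56, y = 1180.94

This is a negative supply shock: SRAS shifts left.
New SRAS: y = 7p − 384.
Set AD = SRAS: 3193 − 9p = 7p − 384, so 3577 = 16p and p = 223.56.
Substituting into AD, y = 1180.94.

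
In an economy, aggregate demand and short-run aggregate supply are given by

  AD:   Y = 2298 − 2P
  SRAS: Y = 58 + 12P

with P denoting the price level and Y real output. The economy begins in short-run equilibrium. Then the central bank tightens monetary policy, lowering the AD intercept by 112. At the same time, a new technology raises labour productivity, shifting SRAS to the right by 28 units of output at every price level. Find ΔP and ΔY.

After both shocks: AD is Y = 2186 − 2P and SRAS is Y = 86 + 12P.
Setting them equal: 2100 = 14P, so P = 150.
Y = 2186 − 2·150 = 1886.
Initially P = 160, Y = 1978, so ΔP = -10 and ΔY = -92.

ΔP = -10, ΔY = -92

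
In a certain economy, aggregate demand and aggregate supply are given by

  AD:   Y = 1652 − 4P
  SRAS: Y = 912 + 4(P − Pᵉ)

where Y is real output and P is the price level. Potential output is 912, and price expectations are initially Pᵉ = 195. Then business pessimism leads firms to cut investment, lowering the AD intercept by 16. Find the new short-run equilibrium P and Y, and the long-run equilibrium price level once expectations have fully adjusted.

AD shifts left: new AD is Y = 1636 − 4P. With Pᵉ = 195, SRAS is Y = 132 + 4P.
Short run: 1636 − 4P = 132 + 4P gives 1504 = 8P, so P = 188 and Y = 1636 − 4·188 = 884.
Y = 884 is below potential 912; expectations adjust and SRAS shifts right until Y = 912.
Long run: on the new AD curve, 912 = 1636 − 4P gives P = 181.

Short run: P = 188, Y = 884. Long run: P = 181.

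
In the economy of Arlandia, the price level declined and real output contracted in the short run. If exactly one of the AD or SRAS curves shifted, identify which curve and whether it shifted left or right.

P fell and Y fell. An AD shift moves P and Y in the same direction; an SRAS shift moves them in opposite directions.
Here P and Y moved in the same direction, so the AD curve shifted.
Since Y fell, AD shifted left.

AD shifted left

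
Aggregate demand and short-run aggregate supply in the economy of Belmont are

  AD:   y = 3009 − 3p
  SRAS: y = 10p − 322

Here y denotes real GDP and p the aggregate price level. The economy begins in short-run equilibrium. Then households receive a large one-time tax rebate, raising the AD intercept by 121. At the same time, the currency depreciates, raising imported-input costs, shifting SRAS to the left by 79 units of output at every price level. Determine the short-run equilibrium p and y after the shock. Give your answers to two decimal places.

After both shocks: AD is y = 3130 − 3p and SRAS is y = 10p − 401.
Setting them equal: 3531 = 13p, so p = 271.62.
Substituting into AD, y = 2315.15.

p = 271.62, y = 2315.15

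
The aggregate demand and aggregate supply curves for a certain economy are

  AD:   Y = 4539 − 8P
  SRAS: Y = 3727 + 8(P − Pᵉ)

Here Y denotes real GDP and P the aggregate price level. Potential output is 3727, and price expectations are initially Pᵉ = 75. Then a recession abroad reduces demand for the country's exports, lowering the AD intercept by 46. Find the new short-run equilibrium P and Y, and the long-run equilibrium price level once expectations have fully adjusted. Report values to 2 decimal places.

Short run: P = 85.38, Y = 3810.00. Long run: P = 95.75.

AD shifts left: new AD is Y = 4493 − 8P. With Pᵉ = 75, SRAS is Y = 3127 + 8P.
Short run: 4493 − 8P = 3127 + 8P gives 1366 = 16P, so P = 85.38 and Y = 4493 − 8P = 3810.00.
Y = 3810.00 is above potential 3727; expectations adjust and SRAS shifts left until Y = 3727.
Long run: on the new AD curve, 3727 = 4493 − 8P gives P = 95.75.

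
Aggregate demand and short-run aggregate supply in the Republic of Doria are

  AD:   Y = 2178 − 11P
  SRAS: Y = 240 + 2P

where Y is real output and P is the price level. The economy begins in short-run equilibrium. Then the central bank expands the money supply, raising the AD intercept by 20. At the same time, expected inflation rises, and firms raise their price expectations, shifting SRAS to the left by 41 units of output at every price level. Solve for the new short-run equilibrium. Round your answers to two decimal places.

After both shocks: AD is Y = 2198 − 11P and SRAS is Y = 199 + 2P.
Setting them equal: 1999 = 13P, so P = 153.77.
Substituting into AD, Y = 506.54.

P = 153.77, Y = 506.54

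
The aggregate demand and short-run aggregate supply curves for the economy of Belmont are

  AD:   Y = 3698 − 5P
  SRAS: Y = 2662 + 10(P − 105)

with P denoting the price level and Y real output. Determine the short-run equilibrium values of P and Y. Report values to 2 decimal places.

P = 139.07, Y = 3002.67

Write SRAS as Y = 2662 + 10P − 1050 = 1612 + 10P.
Set AD = SRAS: 3698 − 5P = 1612 + 10P, so 2086 = 15P and P = 139.07.
Substituting into AD, Y = 3698 − 5P = 3002.67.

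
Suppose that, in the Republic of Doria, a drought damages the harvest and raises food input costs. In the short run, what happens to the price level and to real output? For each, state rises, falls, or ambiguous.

This is an adverse supply shock: SRAS shifts left.
Moving along the downward-sloping AD curve, P rises and Y falls.

Price level: rises; output: falls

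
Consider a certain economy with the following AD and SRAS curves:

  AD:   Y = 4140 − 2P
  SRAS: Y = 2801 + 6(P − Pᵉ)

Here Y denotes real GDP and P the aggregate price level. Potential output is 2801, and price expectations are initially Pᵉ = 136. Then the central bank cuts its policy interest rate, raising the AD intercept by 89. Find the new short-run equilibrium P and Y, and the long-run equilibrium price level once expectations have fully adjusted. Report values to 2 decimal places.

AD shifts right: new AD is Y = 4229 − 2P. With Pᵉ = 136, SRAS is Y = 1985 + 6P.
Short run: 4229 − 2P = 1985 + 6P gives 2244 = 8P, so P = 280.50 and Y = 4229 − 2P = 3668.00.
Y = 3668.00 is above potential 2801; expectations adjust and SRAS shifts left until Y = 2801.
Long run: on the new AD curve, 2801 = 4229 − 2P gives P = 714.00.

Short run: P = 280.50, Y = 3668.00. Long run: P = 714.00.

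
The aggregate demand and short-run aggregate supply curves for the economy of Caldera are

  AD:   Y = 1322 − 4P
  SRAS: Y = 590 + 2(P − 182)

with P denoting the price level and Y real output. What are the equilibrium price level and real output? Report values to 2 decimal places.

Write SRAS as Y = 590 + 2P − 364 = 226 + 2P.
Set AD = SRAS: 1322 − 4P = 226 + 2P, so 1096 = 6P and P = 182.67.
Substituting into AD, Y = 1322 − 4P = 591.33.

P = 182.67, Y = 591.33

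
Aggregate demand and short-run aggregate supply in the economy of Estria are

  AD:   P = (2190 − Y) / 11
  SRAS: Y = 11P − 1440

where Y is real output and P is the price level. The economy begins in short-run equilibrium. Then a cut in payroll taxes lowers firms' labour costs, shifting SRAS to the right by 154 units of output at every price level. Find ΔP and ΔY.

ΔP = -7, ΔY = +77

This is a positive supply shock: SRAS shifts right.
New SRAS: Y = 11P − 1286.
Set AD = SRAS: 2190 − 11P = 11P − 1286, so 3476 = 22P and P = 158.
Y = 2190 − 11·158 = 452.
Initially P = 165, Y = 375, so ΔP = -7 and ΔY = +77.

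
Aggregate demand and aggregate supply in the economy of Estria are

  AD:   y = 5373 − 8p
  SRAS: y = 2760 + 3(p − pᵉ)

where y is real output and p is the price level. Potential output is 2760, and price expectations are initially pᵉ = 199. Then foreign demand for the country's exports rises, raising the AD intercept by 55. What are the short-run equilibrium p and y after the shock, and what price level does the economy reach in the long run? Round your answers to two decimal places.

Short run: p = 296.82, y = 3053.45. Long run: p = 333.50.

AD shifts right: new AD is y = 5428 − 8p. With pᵉ = 199, SRAS is y = 2163 + 3p.
Short run: 5428 − 8p = 2163 + 3p gives 3265 = 11p, so p = 296.82 and y = 5428 − 8p = 3053.45.
y = 3053.45 is above potential 2760; expectations adjust and SRAS shifts left until y = 2760.
Long run: on the new AD curve, 2760 = 5428 − 8p gives p = 333.50.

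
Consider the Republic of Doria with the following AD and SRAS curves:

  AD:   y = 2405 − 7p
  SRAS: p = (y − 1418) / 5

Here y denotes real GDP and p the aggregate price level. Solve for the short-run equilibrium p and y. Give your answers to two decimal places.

Rearrange SRAS to y = 1418 + 5p.
Set AD = SRAS: 2405 − 7p = 1418 + 5p, so 987 = 12p and p = 82.25.
Substituting into AD, y = 2405 − 7p = 1829.25.

p = 82.25, y = 1829.25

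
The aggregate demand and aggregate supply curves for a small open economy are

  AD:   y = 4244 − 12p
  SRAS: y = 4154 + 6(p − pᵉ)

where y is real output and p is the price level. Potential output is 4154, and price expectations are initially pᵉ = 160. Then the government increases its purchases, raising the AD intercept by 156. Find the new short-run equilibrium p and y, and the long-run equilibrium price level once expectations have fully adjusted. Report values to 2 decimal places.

AD shifts right: new AD is y = 4400 − 12p. With pᵉ = 160, SRAS is y = 3194 + 6p.
Short run: 4400 − 12p = 3194 + 6p gives 1206 = 18p, so p = 67.00 and y = 4400 − 12p = 3596.00.
y = 3596.00 is below potential 4154; expectations adjust and SRAS shifts right until y = 4154.
Long run: on the new AD curve, 4154 = 4400 − 12p gives p = 20.50.

Short run: p = 67.00, y = 3596.00. Long run: p = 20.50.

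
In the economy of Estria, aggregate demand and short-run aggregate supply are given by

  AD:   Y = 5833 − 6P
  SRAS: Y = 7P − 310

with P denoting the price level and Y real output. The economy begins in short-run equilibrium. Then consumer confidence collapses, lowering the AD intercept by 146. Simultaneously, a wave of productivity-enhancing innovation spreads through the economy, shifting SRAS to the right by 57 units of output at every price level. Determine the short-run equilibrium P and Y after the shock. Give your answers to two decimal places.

P = 456.92, Y = 2945.46

After both shocks: AD is Y = 5687 − 6P and SRAS is Y = 7P − 253.
Setting them equal: 5940 = 13P, so P = 456.92.
Substituting into AD, Y = 2945.46.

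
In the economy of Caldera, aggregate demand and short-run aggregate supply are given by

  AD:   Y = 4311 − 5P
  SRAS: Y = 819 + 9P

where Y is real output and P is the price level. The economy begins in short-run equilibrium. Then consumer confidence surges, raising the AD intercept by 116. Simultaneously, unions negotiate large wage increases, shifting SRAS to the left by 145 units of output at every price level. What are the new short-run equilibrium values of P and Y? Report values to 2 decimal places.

P = 268.07, Y = 3086.64

After both shocks: AD is Y = 4427 − 5P and SRAS is Y = 674 + 9P.
Setting them equal: 3753 = 14P, so P = 268.07.
Substituting into AD, Y = 3086.64.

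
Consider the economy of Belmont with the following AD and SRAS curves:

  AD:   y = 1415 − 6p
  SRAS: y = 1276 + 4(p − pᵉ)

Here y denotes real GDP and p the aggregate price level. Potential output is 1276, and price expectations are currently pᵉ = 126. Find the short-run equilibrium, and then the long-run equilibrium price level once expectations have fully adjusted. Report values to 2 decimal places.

Short run: with pᵉ = 126, SRAS is y = 772 + 4p. Setting AD = SRAS gives 643 = 10p, so p = 64.30 and y = 1415 − 6p = 1029.20.
Output 1029.20 is below potential 1276, so over time expected prices fall and SRAS shifts right until y returns to 1276.
Long run: y = 1276 on the AD curve gives 1276 = 1415 − 6p, so p = 23.17.

Short run: p = 64.30, y = 1029.20. Long run: p = 23.17.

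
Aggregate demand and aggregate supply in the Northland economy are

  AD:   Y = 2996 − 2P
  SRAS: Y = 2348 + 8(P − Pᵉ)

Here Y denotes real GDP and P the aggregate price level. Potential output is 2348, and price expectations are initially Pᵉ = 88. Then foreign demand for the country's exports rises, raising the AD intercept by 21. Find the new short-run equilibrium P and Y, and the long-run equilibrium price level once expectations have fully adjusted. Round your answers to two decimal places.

Short run: P = 137.30, Y = 2742.40. Long run: P = 334.50.

AD shifts right: new AD is Y = 3017 − 2P. With Pᵉ = 88, SRAS is Y = 1644 + 8P.
Short run: 3017 − 2P = 1644 + 8P gives 1373 = 10P, so P = 137.30 and Y = 3017 − 2P = 2742.40.
Y = 2742.40 is above potential 2348; expectations adjust and SRAS shifts left until Y = 2348.
Long run: on the new AD curve, 2348 = 3017 − 2P gives P = 334.50.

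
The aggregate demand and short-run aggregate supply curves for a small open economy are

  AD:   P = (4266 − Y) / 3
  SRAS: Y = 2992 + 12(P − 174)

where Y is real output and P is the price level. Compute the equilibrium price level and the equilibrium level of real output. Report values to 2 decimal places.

Write SRAS as Y = 2992 + 12P − 2088 = 904 + 12P.
Rearrange AD to Y = 4266 − 3P.
Set AD = SRAS: 4266 − 3P = 904 + 12P, so 3362 = 15P and P = 224.13.
Substituting into AD, Y = 4266 − 3P = 3593.60.

P = 224.13, Y = 3593.60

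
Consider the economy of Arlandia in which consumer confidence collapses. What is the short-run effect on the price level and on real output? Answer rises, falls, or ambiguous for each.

This is a negative demand shock: AD shifts left.
Moving along the upward-sloping SRAS curve, P falls and Y falls.

Price level: falls; output: falls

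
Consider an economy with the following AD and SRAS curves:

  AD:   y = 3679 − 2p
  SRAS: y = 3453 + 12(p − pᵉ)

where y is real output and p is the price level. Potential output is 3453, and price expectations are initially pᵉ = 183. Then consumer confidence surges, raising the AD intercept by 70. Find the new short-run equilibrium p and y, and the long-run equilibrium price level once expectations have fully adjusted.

AD shifts right: new AD is y = 3749 − 2p. With pᵉ = 183, SRAS is y = 1257 + 12p.
Short run: 3749 − 2p = 1257 + 12p gives 2492 = 14p, so p = 178 and y = 3749 − 2·178 = 3393.
y = 3393 is below potential 3453; expectations adjust and SRAS shifts right until y = 3453.
Long run: on the new AD curve, 3453 = 3749 − 2p gives p = 148.

Short run: p = 178, y = 3393. Long run: p = 148.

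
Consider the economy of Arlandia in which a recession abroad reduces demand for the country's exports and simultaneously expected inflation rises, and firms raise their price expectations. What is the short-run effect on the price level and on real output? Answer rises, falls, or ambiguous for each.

Price level: ambiguous; output: falls

The first event is a negative demand shock: AD shifts left, which by itself pushes P down and Y down.
The second is an adverse supply shock: SRAS shifts left, which by itself pushes P up and Y down.
The two shocks push P in opposite directions, so the effect on P is ambiguous. Both shocks push Y down, so Y falls.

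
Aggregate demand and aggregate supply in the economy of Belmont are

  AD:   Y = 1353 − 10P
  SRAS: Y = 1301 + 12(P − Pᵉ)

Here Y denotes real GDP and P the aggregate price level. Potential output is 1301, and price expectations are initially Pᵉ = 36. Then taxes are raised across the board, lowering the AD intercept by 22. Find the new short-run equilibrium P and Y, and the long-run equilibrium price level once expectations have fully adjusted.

AD shifts left: new AD is Y = 1331 − 10P. With Pᵉ = 36, SRAS is Y = 869 + 12P.
Short run: 1331 − 10P = 869 + 12P gives 462 = 22P, so P = 21 and Y = 1331 − 10·21 = 1121.
Y = 1121 is below potential 1301; expectations adjust and SRAS shifts right until Y = 1301.
Long run: on the new AD curve, 1301 = 1331 − 10P gives P = 3.

Short run: P = 21, Y = 1121. Long run: P = 3.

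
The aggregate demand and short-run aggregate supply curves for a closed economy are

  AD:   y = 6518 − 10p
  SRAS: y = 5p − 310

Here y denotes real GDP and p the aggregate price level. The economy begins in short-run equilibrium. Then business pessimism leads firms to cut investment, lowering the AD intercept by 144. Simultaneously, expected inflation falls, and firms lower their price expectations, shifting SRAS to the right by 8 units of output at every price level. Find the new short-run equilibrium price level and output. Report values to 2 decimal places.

p = 445.07, y = 1923.33

After both shocks: AD is y = 6374 − 10p and SRAS is y = 5p − 302.
Setting them equal: 6676 = 15p, so p = 445.07.
Substituting into AD, y = 1923.33.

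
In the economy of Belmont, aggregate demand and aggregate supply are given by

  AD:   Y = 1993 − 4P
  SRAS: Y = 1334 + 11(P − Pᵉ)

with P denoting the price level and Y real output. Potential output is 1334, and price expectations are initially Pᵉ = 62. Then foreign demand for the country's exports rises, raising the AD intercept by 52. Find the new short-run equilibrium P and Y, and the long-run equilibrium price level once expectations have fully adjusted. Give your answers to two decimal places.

AD shifts right: new AD is Y = 2045 − 4P. With Pᵉ = 62, SRAS is Y = 652 + 11P.
Short run: 2045 − 4P = 652 + 11P gives 1393 = 15P, so P = 92.87 and Y = 2045 − 4P = 1673.53.
Y = 1673.53 is above potential 1334; expectations adjust and SRAS shifts left until Y = 1334.
Long run: on the new AD curve, 1334 = 2045 − 4P gives P = 177.75.

Short run: P = 92.87, Y = 1673.53. Long run: P = 177.75.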